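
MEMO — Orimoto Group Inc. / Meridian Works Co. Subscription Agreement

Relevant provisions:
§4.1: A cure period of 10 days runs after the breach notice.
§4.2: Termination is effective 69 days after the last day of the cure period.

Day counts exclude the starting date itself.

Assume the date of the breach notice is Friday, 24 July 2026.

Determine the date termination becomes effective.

11 October 2026

The last day of the cure period: 24 July 2026 + 10 days = 3 August 2026.
Adding 69 calendar days to 3 August 2026 gives 11 October 2026, which is the date termination becomes effective.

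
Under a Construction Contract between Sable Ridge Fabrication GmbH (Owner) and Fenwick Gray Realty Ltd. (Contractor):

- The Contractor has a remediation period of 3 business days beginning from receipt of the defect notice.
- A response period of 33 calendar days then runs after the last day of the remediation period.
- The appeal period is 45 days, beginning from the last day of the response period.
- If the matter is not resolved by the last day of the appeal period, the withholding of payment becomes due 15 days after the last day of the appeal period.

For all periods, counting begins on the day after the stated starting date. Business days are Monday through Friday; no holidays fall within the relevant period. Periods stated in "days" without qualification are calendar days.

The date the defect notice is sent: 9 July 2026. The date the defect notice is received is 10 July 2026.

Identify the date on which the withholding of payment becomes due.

16 October 2026

From Friday, 10 July 2026, 3 business days (Jul 13, Jul 14, Jul 15, skipping weekends) brings us to Wednesday, 15 July 2026, which is the last day of the remediation period.
Adding 33 calendar days to 15 July 2026 gives 17 August 2026, which is the last day of the response period.
Adding 45 calendar days to 17 August 2026 gives 1 October 2026, which is the last day of the appeal period.
The date on which the withholding of payment becomes due: 15 calendar days after 1 October 2026 is 16 October 2026.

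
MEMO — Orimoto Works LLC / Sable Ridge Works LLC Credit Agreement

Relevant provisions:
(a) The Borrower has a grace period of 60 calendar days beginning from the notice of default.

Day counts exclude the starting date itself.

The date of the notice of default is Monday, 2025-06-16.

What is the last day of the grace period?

The last day of the grace period: 2025-06-16 + 60 days = 2025-08-15.

2025-08-15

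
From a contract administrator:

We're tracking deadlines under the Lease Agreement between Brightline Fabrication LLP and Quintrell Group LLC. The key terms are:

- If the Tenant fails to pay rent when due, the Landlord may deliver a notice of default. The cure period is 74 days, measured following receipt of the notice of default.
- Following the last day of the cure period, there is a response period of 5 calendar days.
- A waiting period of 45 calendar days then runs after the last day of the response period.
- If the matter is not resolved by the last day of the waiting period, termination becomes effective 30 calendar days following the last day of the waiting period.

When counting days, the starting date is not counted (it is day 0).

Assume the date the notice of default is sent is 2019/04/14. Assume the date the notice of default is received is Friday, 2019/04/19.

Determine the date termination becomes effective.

2019/09/20

The last day of the cure period: 2019/04/19 + 74 days = 2019/07/02.
The last day of the response period: 2019/07/02 + 5 days = 2019/07/07.
The last day of the waiting period: 45 calendar days after 2019/07/07 is 2019/08/21.
Adding 30 calendar days to 2019/08/21 gives 2019/09/20, which is the date termination becomes effective.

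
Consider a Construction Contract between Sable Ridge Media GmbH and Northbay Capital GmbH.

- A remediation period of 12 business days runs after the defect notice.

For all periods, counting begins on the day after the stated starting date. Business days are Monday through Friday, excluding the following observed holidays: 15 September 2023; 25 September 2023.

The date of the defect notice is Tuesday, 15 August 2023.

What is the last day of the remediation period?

31 August 2023

The last day of the remediation period: 12 business days after Tuesday, 15 August 2023, skipping weekends — Aug 16, Aug 17, Aug 18, Aug 21, …, Aug 29, Aug 30, Aug 31 — lands on Thursday, 31 August 2023.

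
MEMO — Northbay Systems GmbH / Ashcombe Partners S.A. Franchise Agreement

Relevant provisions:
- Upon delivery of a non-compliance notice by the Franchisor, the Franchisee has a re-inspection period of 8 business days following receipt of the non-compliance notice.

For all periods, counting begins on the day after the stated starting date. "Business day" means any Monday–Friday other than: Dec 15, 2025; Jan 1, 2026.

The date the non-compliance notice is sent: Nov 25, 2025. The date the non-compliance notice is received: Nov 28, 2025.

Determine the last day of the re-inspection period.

From Friday, Nov 28, 2025, 8 business days (Dec 1, Dec 2, Dec 3, Dec 4, Dec 5, Dec 8, Dec 9, Dec 10, skipping weekends) brings us to Wednesday, Dec 10, 2025, which is the last day of the re-inspection period.

Dec 10, 2025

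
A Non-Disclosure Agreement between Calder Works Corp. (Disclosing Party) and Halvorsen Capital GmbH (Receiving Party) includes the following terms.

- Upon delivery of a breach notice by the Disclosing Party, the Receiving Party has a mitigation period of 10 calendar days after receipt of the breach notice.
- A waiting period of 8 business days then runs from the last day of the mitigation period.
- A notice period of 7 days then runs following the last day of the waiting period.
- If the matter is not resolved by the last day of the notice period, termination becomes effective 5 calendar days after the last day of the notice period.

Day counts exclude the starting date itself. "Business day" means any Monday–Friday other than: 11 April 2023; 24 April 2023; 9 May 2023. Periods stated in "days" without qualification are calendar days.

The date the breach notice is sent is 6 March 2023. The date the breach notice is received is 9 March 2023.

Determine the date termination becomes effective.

The last day of the mitigation period: 10 calendar days after 9 March 2023 is 19 March 2023.
The last day of the waiting period: counting 8 business days from Sunday, 19 March 2023 (Mar 20, Mar 21, Mar 22, Mar 23, Mar 24, Mar 27, Mar 28, Mar 29, skipping weekends) reaches Wednesday, 29 March 2023.
The last day of the notice period: 7 calendar days after 29 March 2023 is 5 April 2023.
The date termination becomes effective: 5 calendar days after 5 April 2023 is 10 April 2023.

10 April 2023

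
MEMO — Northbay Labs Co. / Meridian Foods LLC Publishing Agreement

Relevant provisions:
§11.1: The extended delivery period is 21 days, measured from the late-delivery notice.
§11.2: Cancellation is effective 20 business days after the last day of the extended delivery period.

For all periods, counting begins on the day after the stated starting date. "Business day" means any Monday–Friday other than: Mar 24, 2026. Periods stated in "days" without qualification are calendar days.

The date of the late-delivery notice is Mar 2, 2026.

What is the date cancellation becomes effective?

The last day of the extended delivery period: 21 calendar days after Mar 2, 2026 is Mar 23, 2026.
The date cancellation becomes effective: counting 20 business days from Monday, Mar 23, 2026 (Mar 25, Mar 26, Mar 27, Mar 30, …, Apr 17, Apr 20, Apr 21, skipping weekends and the listed holiday on Mar 24) reaches Tuesday, Apr 21, 2026.

Apr 21, 2026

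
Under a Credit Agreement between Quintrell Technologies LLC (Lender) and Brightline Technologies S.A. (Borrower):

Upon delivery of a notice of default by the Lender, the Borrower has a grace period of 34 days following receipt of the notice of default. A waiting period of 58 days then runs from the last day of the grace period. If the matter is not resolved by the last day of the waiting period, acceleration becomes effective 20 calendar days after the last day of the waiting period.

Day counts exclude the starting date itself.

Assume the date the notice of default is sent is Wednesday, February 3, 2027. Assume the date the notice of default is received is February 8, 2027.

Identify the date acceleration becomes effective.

May 31, 2027

The last day of the grace period: February 8, 2027 + 34 days = March 14, 2027.
Adding 58 calendar days to March 14, 2027 gives May 11, 2027, which is the last day of the waiting period.
The date acceleration becomes effective: May 11, 2027 + 20 days = May 31, 2027.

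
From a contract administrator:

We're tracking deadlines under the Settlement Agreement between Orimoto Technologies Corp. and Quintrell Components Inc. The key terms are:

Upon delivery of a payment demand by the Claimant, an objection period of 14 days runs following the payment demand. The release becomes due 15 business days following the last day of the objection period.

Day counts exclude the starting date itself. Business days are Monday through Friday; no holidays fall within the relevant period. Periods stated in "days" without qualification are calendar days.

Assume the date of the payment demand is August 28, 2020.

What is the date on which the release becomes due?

October 2, 2020

Adding 14 calendar days to August 28, 2020 gives September 11, 2020, which is the last day of the objection period.
From Friday, September 11, 2020, 15 business days (Sep 14, Sep 15, Sep 16, Sep 17, …, Sep 30, Oct 1, Oct 2, skipping weekends) brings us to Friday, October 2, 2020, which is the date on which the release becomes due.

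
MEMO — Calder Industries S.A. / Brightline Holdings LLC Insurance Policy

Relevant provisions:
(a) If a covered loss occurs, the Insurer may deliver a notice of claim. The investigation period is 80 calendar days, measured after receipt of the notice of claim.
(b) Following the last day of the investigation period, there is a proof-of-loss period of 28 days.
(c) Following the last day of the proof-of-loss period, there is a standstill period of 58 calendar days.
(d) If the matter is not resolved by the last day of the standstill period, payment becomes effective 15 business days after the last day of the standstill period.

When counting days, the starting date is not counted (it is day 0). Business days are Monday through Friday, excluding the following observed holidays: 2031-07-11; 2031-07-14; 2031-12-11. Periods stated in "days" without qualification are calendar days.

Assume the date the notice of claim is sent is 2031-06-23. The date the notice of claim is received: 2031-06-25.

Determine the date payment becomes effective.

The last day of the investigation period: 80 calendar days after 2031-06-25 is 2031-09-13.
The last day of the proof-of-loss period: 2031-09-13 + 28 days = 2031-10-11.
Adding 58 calendar days to 2031-10-11 gives 2031-12-08, which is the last day of the standstill period.
From Monday, 2031-12-08, 15 business days (Dec 9, Dec 10, Dec 12, Dec 15, …, Dec 26, Dec 29, Dec 30, skipping weekends and the listed holiday on Dec 11) brings us to Tuesday, 2031-12-30, which is the date payment becomes effective.

2031-12-30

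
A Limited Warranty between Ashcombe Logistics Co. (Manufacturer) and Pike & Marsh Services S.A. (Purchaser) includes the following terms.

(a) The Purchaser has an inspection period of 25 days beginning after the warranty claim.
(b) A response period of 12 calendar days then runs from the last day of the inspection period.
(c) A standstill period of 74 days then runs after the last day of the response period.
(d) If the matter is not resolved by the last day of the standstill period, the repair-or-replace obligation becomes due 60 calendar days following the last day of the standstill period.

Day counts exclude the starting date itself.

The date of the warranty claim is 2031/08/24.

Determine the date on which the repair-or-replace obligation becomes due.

The last day of the inspection period: 2031/08/24 + 25 days = 2031/09/18.
Adding 12 calendar days to 2031/09/18 gives 2031/09/30, which is the last day of the response period.
The last day of the standstill period: 74 calendar days after 2031/09/30 is 2031/12/13.
The date on which the repair-or-replace obligation becomes due: 60 calendar days after 2031/12/13 is 2032/02/11.

2032/02/11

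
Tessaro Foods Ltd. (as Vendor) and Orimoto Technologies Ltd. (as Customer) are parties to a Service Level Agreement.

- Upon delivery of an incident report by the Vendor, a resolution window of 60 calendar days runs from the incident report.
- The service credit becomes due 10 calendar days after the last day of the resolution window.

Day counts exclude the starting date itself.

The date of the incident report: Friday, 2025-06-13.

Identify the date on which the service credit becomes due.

2025-08-22

Adding 60 calendar days to 2025-06-13 gives 2025-08-12, which is the last day of the resolution window.
The date on which the service credit becomes due: 2025-08-12 + 10 days = 2025-08-22.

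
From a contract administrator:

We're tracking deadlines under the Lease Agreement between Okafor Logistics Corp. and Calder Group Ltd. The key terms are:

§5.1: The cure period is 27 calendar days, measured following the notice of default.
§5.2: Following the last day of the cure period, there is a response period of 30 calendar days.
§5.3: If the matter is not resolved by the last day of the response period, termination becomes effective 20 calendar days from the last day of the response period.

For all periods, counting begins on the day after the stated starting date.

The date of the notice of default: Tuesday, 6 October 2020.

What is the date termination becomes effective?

The last day of the cure period: 6 October 2020 + 27 days = 2 November 2020.
The last day of the response period: 30 calendar days after 2 November 2020 is 2 December 2020.
Adding 20 calendar days to 2 December 2020 gives 22 December 2020, which is the date termination becomes effective.

22 December 2020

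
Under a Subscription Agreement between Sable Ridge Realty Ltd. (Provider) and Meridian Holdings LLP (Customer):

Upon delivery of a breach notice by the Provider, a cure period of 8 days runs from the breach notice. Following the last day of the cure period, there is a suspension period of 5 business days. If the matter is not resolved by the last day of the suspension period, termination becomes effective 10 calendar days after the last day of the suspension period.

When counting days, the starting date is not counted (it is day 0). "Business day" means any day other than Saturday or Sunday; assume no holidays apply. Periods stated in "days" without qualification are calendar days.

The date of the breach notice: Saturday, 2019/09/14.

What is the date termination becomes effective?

The last day of the cure period: 2019/09/14 + 8 days = 2019/09/22.
The last day of the suspension period: counting 5 business days from Sunday, 2019/09/22 (Sep 23, Sep 24, Sep 25, Sep 26, Sep 27, skipping weekends) reaches Friday, 2019/09/27.
The date termination becomes effective: 2019/09/27 + 10 days = 2019/10/07.

2019/10/07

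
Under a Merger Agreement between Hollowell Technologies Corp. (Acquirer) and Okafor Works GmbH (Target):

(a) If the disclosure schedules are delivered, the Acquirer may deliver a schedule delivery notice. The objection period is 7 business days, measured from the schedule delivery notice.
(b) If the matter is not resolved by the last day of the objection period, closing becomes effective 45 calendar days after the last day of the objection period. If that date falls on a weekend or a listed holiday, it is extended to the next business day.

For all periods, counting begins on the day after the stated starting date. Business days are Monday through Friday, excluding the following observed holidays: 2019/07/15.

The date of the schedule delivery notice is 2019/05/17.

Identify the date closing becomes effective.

The last day of the objection period: counting 7 business days from Friday, 2019/05/17 (May 20, May 21, May 22, May 23, May 24, May 27, May 28, skipping weekends) reaches Tuesday, 2019/05/28.
Adding 45 calendar days to 2019/05/28 gives 2019/07/12, which is the date closing becomes effective. 2019/07/12 is a Friday and is not a listed holiday, so no roll-forward applies.

2019/07/12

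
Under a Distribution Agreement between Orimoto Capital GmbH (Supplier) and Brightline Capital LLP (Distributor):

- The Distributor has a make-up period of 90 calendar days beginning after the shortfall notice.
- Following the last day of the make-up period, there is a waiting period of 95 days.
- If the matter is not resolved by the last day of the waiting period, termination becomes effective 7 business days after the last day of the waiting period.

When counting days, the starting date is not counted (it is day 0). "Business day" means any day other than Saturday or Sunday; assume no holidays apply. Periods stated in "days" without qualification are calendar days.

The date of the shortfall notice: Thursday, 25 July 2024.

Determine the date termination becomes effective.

Adding 90 calendar days to 25 July 2024 gives 23 October 2024, which is the last day of the make-up period.
The last day of the waiting period: 95 calendar days after 23 October 2024 is 26 January 2025.
The date termination becomes effective: counting 7 business days from Sunday, 26 January 2025 (Jan 27, Jan 28, Jan 29, Jan 30, Jan 31, Feb 3, Feb 4, skipping weekends) reaches Tuesday, 4 February 2025.

4 February 2025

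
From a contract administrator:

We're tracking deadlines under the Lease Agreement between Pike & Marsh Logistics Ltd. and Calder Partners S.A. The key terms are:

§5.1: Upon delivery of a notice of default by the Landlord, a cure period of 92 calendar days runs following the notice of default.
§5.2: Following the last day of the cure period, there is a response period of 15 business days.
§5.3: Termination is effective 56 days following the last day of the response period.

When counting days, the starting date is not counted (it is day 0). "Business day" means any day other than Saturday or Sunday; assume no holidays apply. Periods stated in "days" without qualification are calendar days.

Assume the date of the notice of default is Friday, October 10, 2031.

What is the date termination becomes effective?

March 26, 2032

Adding 92 calendar days to October 10, 2031 gives January 10, 2032, which is the last day of the cure period.
The last day of the response period: 15 business days after Saturday, January 10, 2032, skipping weekends — Jan 12, Jan 13, Jan 14, Jan 15, …, Jan 28, Jan 29, Jan 30 — lands on Friday, January 30, 2032.
The date termination becomes effective: January 30, 2032 + 56 days = March 26, 2032.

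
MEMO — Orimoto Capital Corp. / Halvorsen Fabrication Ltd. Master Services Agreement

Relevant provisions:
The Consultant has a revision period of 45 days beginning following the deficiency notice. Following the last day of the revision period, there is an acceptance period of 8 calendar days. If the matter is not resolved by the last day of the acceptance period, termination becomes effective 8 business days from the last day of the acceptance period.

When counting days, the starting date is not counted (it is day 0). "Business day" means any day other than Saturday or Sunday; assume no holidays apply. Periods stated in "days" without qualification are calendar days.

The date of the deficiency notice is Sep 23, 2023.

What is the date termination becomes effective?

Adding 45 calendar days to Sep 23, 2023 gives Nov 7, 2023, which is the last day of the revision period.
Adding 8 calendar days to Nov 7, 2023 gives Nov 15, 2023, which is the last day of the acceptance period.
The date termination becomes effective: 8 business days after Wednesday, Nov 15, 2023, skipping weekends — Nov 16, Nov 17, Nov 20, Nov 21, Nov 22, Nov 23, Nov 24, Nov 27 — lands on Monday, Nov 27, 2023.

Nov 27, 2023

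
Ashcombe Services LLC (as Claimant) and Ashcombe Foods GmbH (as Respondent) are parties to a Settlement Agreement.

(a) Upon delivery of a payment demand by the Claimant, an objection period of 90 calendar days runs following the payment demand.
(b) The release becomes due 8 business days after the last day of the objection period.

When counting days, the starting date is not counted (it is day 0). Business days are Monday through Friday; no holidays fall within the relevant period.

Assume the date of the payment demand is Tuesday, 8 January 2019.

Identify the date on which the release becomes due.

18 April 2019

Adding 90 calendar days to 8 January 2019 gives 8 April 2019, which is the last day of the objection period.
The date on which the release becomes due: counting 8 business days from Monday, 8 April 2019 (Apr 9, Apr 10, Apr 11, Apr 12, Apr 15, Apr 16, Apr 17, Apr 18, skipping weekends) reaches Thursday, 18 April 2019.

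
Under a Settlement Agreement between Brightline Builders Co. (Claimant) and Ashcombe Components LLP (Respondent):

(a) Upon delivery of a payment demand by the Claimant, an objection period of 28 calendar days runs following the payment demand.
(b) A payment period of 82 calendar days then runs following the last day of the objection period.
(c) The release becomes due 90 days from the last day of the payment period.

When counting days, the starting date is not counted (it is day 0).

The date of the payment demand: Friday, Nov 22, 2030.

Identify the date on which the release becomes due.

Jun 10, 2031

The last day of the objection period: 28 calendar days after Nov 22, 2030 is Dec 20, 2030.
The last day of the payment period: 82 calendar days after Dec 20, 2030 is Mar 12, 2031.
The date on which the release becomes due: Mar 12, 2031 + 90 days = Jun 10, 2031.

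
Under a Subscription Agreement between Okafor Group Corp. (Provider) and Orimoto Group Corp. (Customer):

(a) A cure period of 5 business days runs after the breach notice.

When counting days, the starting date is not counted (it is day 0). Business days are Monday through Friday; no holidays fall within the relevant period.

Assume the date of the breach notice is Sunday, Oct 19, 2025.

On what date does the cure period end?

The last day of the cure period: counting 5 business days from Sunday, Oct 19, 2025 (Oct 20, Oct 21, Oct 22, Oct 23, Oct 24, skipping weekends) reaches Friday, Oct 24, 2025.

Oct 24, 2025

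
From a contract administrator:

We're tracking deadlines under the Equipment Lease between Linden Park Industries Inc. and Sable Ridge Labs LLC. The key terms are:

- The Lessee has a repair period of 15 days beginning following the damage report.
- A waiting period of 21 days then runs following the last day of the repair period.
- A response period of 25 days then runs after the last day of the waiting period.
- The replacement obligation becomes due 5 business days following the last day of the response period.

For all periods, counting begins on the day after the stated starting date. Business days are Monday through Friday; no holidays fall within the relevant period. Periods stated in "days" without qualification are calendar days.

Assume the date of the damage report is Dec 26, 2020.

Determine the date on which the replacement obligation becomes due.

Mar 4, 2021

Adding 15 calendar days to Dec 26, 2020 gives Jan 10, 2021, which is the last day of the repair period.
Adding 21 calendar days to Jan 10, 2021 gives Jan 31, 2021, which is the last day of the waiting period.
Adding 25 calendar days to Jan 31, 2021 gives Feb 25, 2021, which is the last day of the response period.
The date on which the replacement obligation becomes due: counting 5 business days from Thursday, Feb 25, 2021 (Feb 26, Mar 1, Mar 2, Mar 3, Mar 4, skipping weekends) reaches Thursday, Mar 4, 2021.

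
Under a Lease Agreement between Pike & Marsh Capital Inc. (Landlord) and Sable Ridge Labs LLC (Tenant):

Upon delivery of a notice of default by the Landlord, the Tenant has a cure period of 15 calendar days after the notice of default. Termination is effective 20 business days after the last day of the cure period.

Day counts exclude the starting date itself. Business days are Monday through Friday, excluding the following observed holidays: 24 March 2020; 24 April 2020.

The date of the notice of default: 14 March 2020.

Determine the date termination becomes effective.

27 April 2020

The last day of the cure period: 15 calendar days after 14 March 2020 is 29 March 2020.
The date termination becomes effective: counting 20 business days from Sunday, 29 March 2020 (Mar 30, Mar 31, Apr 1, Apr 2, …, Apr 22, Apr 23, Apr 27, skipping weekends and the listed holiday on Apr 24) reaches Monday, 27 April 2020.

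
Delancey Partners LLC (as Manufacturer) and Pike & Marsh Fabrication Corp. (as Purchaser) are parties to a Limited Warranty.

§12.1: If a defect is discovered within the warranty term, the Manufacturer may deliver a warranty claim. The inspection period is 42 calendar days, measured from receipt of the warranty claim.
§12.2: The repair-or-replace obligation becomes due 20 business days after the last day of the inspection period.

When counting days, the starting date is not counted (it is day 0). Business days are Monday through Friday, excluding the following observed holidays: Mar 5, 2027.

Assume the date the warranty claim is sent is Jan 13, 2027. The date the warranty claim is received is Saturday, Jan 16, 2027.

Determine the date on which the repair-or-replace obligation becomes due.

Mar 29, 2027

Adding 42 calendar days to Jan 16, 2027 gives Feb 27, 2027, which is the last day of the inspection period.
From Saturday, Feb 27, 2027, 20 business days (Mar 1, Mar 2, Mar 3, Mar 4, …, Mar 25, Mar 26, Mar 29, skipping weekends and the listed holiday on Mar 5) brings us to Monday, Mar 29, 2027, which is the date on which the repair-or-replace obligation becomes due.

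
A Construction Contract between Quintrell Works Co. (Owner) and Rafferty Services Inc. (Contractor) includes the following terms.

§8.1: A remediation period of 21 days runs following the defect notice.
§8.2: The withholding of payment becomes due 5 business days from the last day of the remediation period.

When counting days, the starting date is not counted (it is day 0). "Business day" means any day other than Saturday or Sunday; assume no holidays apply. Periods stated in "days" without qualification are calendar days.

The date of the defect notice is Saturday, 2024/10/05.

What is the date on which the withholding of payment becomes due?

The last day of the remediation period: 21 calendar days after 2024/10/05 is 2024/10/26.
The date on which the withholding of payment becomes due: 5 business days after Saturday, 2024/10/26, skipping weekends — Oct 28, Oct 29, Oct 30, Oct 31, Nov 1 — lands on Friday, 2024/11/01.

2024/11/01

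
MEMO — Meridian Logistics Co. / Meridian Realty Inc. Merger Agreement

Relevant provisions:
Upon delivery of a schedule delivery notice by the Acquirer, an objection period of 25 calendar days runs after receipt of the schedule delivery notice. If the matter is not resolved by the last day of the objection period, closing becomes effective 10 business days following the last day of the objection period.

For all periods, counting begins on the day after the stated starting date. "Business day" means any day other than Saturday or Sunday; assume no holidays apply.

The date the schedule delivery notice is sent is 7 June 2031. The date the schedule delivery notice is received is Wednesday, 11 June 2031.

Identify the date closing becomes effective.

18 July 2031

The last day of the objection period: 11 June 2031 + 25 days = 6 July 2031.
The date closing becomes effective: counting 10 business days from Sunday, 6 July 2031 (Jul 7, Jul 8, Jul 9, Jul 10, Jul 11, Jul 14, Jul 15, Jul 16, Jul 17, Jul 18, skipping weekends) reaches Friday, 18 July 2031.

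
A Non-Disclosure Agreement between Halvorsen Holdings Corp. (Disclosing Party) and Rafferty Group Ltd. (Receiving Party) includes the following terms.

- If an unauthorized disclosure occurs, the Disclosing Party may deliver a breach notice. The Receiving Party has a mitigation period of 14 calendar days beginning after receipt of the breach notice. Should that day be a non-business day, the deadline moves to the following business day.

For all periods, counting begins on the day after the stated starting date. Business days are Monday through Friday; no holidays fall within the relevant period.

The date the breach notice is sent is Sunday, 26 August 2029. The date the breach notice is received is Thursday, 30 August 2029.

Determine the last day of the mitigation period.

13 September 2029

The last day of the mitigation period: 14 calendar days after 30 August 2029 is 13 September 2029. 13 September 2029 is a Thursday, so no roll-forward applies.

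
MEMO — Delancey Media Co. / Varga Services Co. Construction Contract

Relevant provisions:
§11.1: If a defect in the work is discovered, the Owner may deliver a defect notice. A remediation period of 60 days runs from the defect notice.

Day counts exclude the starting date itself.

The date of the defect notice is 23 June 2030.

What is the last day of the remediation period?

22 August 2030

Adding 60 calendar days to 23 June 2030 gives 22 August 2030, which is the last day of the remediation period.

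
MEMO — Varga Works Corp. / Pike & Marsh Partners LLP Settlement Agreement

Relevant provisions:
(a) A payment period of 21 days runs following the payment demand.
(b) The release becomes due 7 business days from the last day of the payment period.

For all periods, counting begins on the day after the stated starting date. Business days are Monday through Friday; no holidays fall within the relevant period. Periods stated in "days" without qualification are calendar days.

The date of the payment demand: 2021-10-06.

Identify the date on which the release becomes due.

Adding 21 calendar days to 2021-10-06 gives 2021-10-27, which is the last day of the payment period.
The date on which the release becomes due: 7 business days after Wednesday, 2021-10-27, skipping weekends — Oct 28, Oct 29, Nov 1, Nov 2, Nov 3, Nov 4, Nov 5 — lands on Friday, 2021-11-05.

2021-11-05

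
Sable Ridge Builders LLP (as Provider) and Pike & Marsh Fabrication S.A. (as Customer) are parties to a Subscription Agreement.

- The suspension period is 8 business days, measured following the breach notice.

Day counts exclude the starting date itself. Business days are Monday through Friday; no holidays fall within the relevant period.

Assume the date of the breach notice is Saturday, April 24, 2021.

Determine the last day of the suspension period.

May 5, 2021

The last day of the suspension period: counting 8 business days from Saturday, April 24, 2021 (Apr 26, Apr 27, Apr 28, Apr 29, Apr 30, May 3, May 4, May 5, skipping weekends) reaches Wednesday, May 5, 2021.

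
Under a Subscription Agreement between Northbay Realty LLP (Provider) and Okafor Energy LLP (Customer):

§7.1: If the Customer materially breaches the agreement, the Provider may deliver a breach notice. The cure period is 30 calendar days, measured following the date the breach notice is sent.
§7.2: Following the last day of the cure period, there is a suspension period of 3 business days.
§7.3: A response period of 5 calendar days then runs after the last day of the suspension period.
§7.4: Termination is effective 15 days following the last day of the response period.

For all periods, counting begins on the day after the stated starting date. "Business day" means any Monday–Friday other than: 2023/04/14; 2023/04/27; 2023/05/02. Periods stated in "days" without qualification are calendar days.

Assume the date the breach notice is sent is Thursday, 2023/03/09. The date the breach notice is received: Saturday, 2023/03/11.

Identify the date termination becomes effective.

The last day of the cure period: 30 calendar days after 2023/03/09 is 2023/04/08.
From Saturday, 2023/04/08, 3 business days (Apr 10, Apr 11, Apr 12, skipping weekends) brings us to Wednesday, 2023/04/12, which is the last day of the suspension period.
The last day of the response period: 5 calendar days after 2023/04/12 is 2023/04/17.
Adding 15 calendar days to 2023/04/17 gives 2023/05/02, which is the date termination becomes effective.

2023/05/02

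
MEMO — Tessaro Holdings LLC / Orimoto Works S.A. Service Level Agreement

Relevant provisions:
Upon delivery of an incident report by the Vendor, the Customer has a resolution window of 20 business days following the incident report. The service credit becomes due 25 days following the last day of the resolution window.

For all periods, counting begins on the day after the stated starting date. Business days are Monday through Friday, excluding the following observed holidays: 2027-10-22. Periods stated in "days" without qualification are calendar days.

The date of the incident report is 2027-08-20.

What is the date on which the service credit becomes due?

The last day of the resolution window: 20 business days after Friday, 2027-08-20, skipping weekends — Aug 23, Aug 24, Aug 25, Aug 26, …, Sep 15, Sep 16, Sep 17 — lands on Friday, 2027-09-17.
The date on which the service credit becomes due: 2027-09-17 + 25 days = 2027-10-12.

2027-10-12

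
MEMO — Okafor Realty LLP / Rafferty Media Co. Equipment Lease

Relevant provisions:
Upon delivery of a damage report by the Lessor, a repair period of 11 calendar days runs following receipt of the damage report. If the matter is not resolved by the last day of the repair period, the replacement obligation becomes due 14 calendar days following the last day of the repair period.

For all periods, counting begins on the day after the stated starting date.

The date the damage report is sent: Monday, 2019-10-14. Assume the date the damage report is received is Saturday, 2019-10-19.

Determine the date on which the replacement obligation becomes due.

The last day of the repair period: 11 calendar days after 2019-10-19 is 2019-10-30.
The date on which the replacement obligation becomes due: 14 calendar days after 2019-10-30 is 2019-11-13.

2019-11-13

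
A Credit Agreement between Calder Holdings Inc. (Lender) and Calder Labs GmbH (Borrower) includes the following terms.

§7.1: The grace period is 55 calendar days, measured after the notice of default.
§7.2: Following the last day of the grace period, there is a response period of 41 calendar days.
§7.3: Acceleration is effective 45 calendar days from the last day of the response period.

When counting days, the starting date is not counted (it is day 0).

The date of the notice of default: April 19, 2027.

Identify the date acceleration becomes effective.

The last day of the grace period: April 19, 2027 + 55 days = June 13, 2027.
The last day of the response period: June 13, 2027 + 41 days = July 24, 2027.
The date acceleration becomes effective: 45 calendar days after July 24, 2027 is September 7, 2027.

September 7, 2027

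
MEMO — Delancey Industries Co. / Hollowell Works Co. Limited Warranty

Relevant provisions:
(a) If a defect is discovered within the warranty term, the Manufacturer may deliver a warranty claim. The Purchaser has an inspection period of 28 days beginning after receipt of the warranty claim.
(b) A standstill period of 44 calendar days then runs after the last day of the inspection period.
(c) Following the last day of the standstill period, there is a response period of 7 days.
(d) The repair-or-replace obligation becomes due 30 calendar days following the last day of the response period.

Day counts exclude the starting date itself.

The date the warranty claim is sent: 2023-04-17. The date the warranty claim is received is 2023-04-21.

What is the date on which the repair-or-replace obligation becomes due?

Adding 28 calendar days to 2023-04-21 gives 2023-05-19, which is the last day of the inspection period.
The last day of the standstill period: 2023-05-19 + 44 days = 2023-07-02.
Adding 7 calendar days to 2023-07-02 gives 2023-07-09, which is the last day of the response period.
The date on which the repair-or-replace obligation becomes due: 2023-07-09 + 30 days = 2023-08-08.

2023-08-08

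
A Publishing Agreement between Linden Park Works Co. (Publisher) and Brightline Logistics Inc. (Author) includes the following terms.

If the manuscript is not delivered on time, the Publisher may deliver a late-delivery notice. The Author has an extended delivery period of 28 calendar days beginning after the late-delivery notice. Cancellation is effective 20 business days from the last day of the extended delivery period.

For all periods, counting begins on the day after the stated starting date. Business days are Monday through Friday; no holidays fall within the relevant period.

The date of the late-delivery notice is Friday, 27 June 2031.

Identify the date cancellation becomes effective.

22 August 2031

Adding 28 calendar days to 27 June 2031 gives 25 July 2031, which is the last day of the extended delivery period.
From Friday, 25 July 2031, 20 business days (Jul 28, Jul 29, Jul 30, Jul 31, …, Aug 20, Aug 21, Aug 22, skipping weekends) brings us to Friday, 22 August 2031, which is the date cancellation becomes effective.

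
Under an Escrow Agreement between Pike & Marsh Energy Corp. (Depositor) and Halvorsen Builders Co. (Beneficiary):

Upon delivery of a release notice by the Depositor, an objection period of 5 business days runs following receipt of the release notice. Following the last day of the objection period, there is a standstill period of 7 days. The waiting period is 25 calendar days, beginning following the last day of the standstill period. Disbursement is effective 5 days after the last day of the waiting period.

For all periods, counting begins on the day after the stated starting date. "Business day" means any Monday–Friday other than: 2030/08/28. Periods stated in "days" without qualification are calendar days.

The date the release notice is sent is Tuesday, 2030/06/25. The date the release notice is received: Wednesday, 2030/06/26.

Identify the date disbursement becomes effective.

From Wednesday, 2030/06/26, 5 business days (Jun 27, Jun 28, Jul 1, Jul 2, Jul 3, skipping weekends) brings us to Wednesday, 2030/07/03, which is the last day of the objection period.
The last day of the standstill period: 2030/07/03 + 7 days = 2030/07/10.
The last day of the waiting period: 2030/07/10 + 25 days = 2030/08/04.
The date disbursement becomes effective: 2030/08/04 + 5 days = 2030/08/09.

2030/08/09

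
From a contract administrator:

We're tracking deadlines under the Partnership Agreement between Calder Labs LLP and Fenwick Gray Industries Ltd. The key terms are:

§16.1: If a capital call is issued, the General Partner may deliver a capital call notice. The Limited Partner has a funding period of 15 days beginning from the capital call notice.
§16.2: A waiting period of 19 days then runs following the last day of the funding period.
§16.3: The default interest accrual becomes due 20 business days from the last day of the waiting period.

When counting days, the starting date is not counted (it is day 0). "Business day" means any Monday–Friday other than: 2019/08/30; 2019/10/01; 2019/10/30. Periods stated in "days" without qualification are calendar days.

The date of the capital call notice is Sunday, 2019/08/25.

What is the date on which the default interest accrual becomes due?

The last day of the funding period: 2019/08/25 + 15 days = 2019/09/09.
The last day of the waiting period: 2019/09/09 + 19 days = 2019/09/28.
The date on which the default interest accrual becomes due: 20 business days after Saturday, 2019/09/28, skipping weekends and the listed holiday on Oct 1 — Sep 30, Oct 2, Oct 3, Oct 4, …, Oct 24, Oct 25, Oct 28 — lands on Monday, 2019/10/28.

2019/10/28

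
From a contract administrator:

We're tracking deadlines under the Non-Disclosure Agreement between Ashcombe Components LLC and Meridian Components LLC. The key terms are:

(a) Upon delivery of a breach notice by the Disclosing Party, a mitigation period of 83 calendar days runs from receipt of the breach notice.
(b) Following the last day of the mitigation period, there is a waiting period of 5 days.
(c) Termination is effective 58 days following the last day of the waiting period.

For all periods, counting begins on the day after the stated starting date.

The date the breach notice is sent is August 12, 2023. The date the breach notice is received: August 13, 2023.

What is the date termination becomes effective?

The last day of the mitigation period: 83 calendar days after August 13, 2023 is November 4, 2023.
The last day of the waiting period: 5 calendar days after November 4, 2023 is November 9, 2023.
The date termination becomes effective: 58 calendar days after November 9, 2023 is January 6, 2024.

January 6, 2024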